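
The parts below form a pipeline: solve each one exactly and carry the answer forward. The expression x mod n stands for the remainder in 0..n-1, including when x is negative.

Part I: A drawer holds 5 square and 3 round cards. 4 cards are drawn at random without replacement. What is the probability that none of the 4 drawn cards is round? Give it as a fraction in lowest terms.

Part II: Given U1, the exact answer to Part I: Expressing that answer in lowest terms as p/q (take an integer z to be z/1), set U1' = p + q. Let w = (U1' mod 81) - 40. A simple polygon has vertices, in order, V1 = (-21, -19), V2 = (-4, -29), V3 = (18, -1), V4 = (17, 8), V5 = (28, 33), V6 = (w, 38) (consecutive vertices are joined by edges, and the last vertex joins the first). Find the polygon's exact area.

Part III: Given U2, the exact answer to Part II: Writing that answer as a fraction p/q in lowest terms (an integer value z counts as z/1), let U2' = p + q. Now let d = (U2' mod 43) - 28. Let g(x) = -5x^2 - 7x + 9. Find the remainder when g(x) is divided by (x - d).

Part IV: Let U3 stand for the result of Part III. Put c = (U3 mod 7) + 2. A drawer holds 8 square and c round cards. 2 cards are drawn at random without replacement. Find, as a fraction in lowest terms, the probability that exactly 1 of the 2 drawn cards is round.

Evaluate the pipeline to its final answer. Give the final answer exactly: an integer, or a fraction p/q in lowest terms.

48/91

Part I: total draws C(8,4) = 70; favorable C(5,4) = 5; P = 1/14; answer 1/14
Part II: U1 = 1/14; threaded value p + q = 15; w = -25; cross terms: (-21*-29 - -4*-19)=533, (-4*-1 - 18*-29)=526, (18*8 - 17*-1)=161, (17*33 - 28*8)=337, (28*38 - -25*33)=1889, (-25*-19 - -21*38)=1273; twice the area = |4719| = 4719; area = 4719/2; answer 4719/2
Part III: U2 = 4719/2; threaded value p + q = 4721; d = 6; remainder = value at the root: -5*(6)^2 - 7*(6)^1 + 9 = (-180) + (-42) + (9) = -213; answer -213
Part IV: U3 = -213; c = 6; total draws C(14,2) = 91; favorable C(6,1)*C(8,1) = 48; P = 48/91; answer 48/91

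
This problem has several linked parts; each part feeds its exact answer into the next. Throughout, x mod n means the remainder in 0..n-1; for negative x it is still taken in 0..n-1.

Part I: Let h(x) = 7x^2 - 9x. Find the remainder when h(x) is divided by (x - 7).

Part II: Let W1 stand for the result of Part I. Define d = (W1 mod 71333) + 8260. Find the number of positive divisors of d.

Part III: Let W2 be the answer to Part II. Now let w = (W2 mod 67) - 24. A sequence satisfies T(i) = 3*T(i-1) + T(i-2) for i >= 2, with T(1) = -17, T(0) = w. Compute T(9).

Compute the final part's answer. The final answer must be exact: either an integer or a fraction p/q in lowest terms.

Part I: remainder = value at the root: 7*(7)^2 - 9*(7)^1 = (343) + (-63) = 280; answer 280
Part II: W1 = 280; d = 8540; 8540 = 2^2 * 5 * 7 * 61; number of divisors = (2+1) * (1+1) * (1+1) * (1+1) = 24; answer 24
Part III: W2 = 24; w = 0; T(2) = 3*(-17) + 1*(0) = -51; iterating: T(2)=-51, T(3)=-170, T(4)=-561, T(5)=-1853, T(6)=-6120, T(7)=-20213, T(8)=-66759, T(9)=-220490; answer -220490

-220490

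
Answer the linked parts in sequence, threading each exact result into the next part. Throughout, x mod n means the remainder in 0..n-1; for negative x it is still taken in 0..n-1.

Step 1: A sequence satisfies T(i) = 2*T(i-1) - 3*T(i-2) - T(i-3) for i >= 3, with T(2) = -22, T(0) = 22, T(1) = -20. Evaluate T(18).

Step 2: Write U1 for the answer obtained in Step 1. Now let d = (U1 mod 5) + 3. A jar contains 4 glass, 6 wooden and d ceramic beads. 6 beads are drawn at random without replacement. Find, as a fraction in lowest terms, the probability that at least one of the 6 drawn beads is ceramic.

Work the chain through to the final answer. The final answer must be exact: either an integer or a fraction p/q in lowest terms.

Step 1: T(3) = 2*(-22) - 3*(-20) - 1*(22) = -6; iterating: T(3)=-6, T(4)=74, T(5)=188, T(6)=160, T(7)=-318, T(8)=-1304, T(9)=-1814, T(10)=602, T(11)=7950, T(12)=15908, T(13)=7364, T(14)=-40946, T(15)=-119892, T(16)=-124310, T(17)=152002, T(18)=796826; answer 796826
Step 2: U1 = 796826; d = 4; total draws C(14,6) = 3003; complement C(10,6) = 210; favorable 3003 - 210 = 2793; P = 133/143; answer 133/143

133/143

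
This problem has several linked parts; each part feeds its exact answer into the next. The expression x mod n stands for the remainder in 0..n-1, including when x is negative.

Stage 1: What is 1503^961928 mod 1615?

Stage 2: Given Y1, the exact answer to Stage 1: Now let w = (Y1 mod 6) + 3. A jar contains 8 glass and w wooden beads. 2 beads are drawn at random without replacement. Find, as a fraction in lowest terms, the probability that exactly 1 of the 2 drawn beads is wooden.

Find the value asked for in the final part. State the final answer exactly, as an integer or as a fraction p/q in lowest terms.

24/55

Stage 1: squarings mod 1615: 1503^1=1503, 1503^2=1239, 1503^4=871, 1503^8=1206, 1503^16=936, 1503^32=766, 1503^64=511, 1503^128=1106, 1503^256=681, 1503^512=256, 1503^1024=936, 1503^2048=766, 1503^4096=511, 1503^8192=1106, 1503^16384=681, 1503^32768=256, 1503^65536=936, 1503^131072=766, 1503^262144=511, 1503^524288=1106; 1503^961928 = 1503^8 * 1503^128 * 1503^256 * 1503^1024 * 1503^2048 * 1503^8192 * 1503^32768 * 1503^131072 * 1503^262144 * 1503^524288 = 1206 (mod 1615); answer 1206
Stage 2: Y1 = 1206; w = 3; total draws C(11,2) = 55; favorable C(3,1)*C(8,1) = 24; P = 24/55; answer 24/55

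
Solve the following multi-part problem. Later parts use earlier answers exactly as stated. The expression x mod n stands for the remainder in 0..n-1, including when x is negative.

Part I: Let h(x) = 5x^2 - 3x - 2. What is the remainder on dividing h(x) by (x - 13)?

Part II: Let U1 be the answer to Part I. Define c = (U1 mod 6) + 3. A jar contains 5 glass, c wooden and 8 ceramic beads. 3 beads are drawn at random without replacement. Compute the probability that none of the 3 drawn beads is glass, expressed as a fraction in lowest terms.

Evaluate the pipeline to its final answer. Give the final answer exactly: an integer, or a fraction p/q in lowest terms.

Part I: remainder = value at the root: 5*(13)^2 - 3*(13)^1 - 2 = (845) + (-39) + (-2) = 804; answer 804
Part II: U1 = 804; c = 3; total draws C(16,3) = 560; favorable C(11,3) = 165; P = 33/112; answer 33/112

33/112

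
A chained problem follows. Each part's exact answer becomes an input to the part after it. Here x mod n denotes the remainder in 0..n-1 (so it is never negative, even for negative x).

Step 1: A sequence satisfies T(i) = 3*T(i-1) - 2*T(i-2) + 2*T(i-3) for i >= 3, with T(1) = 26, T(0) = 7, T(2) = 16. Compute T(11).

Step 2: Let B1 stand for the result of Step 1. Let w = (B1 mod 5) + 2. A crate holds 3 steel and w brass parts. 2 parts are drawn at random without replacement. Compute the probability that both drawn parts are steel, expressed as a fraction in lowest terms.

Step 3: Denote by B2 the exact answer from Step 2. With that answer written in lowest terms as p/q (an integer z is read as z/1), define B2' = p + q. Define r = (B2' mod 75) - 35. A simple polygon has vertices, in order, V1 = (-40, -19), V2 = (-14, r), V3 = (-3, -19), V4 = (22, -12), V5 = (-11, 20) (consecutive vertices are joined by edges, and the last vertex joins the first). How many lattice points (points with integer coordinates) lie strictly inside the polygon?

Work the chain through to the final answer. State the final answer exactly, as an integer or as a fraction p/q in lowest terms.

1291

Step 1: T(3) = 3*(16) - 2*(26) + 2*(7) = 10; iterating: T(3)=10, T(4)=50, T(5)=162, T(6)=406, T(7)=994, T(8)=2494, T(9)=6306, T(10)=15918, T(11)=40130; answer 40130
Step 2: B1 = 40130; w = 2; total draws C(5,2) = 10; favorable C(3,2) = 3; P = 3/10; answer 3/10
Step 3: B2 = 3/10; threaded value p + q = 13; r = -22; cross terms: (-40*-22 - -14*-19)=614, (-14*-19 - -3*-22)=200, (-3*-12 - 22*-19)=454, (22*20 - -11*-12)=308, (-11*-19 - -40*20)=1009; twice the area = |2585| = 2585; area = 2585/2; boundary points = 1 + 1 + 1 + 1 + 1 = 5; strictly interior points = area - boundary/2 + 1 = 1291; answer 1291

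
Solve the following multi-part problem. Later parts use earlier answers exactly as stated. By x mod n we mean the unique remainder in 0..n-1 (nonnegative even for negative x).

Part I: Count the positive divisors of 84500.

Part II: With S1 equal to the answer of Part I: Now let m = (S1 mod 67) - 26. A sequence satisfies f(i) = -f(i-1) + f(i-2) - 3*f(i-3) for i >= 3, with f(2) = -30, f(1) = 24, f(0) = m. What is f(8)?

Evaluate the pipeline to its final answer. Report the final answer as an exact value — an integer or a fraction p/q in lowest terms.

-2214

Part I: 84500 = 2^2 * 5^3 * 13^2; number of divisors = (2+1) * (3+1) * (2+1) = 36; answer 36
Part II: S1 = 36; m = 10; f(3) = -1*(-30) + 1*(24) - 3*(10) = 24; iterating: f(3)=24, f(4)=-126, f(5)=240, f(6)=-438, f(7)=1056, f(8)=-2214; answer -2214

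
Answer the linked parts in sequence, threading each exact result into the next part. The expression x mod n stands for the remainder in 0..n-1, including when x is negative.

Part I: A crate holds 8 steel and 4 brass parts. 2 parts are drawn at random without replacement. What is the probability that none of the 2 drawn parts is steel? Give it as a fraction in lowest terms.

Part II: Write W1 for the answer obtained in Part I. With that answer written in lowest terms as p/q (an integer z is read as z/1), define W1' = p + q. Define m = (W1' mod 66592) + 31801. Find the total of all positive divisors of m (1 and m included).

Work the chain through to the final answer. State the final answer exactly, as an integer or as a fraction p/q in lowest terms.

Part I: total draws C(12,2) = 66; favorable C(4,2) = 6; P = 1/11; answer 1/11
Part II: W1 = 1/11; threaded value p + q = 12; m = 31813; 31813 = 29 * 1097; sigma = (1 + 29) * (1 + 1097) = 30 * 1098 = 32940; answer 32940

32940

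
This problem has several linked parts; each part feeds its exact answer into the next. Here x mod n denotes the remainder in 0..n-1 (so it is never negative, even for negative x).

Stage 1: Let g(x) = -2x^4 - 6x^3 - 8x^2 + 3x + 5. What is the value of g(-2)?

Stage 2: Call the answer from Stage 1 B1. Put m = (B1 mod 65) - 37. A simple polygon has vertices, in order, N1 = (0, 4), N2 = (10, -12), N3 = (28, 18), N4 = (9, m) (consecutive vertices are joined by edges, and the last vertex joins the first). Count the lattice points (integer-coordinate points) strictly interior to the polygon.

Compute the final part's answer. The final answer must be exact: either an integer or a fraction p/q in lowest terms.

Stage 1: -2*(-2)^4 - 6*(-2)^3 - 8*(-2)^2 + 3*(-2)^1 + 5 = (-32) + (48) + (-32) + (-6) + (5) = -17; answer -17
Stage 2: B1 = -17; m = 11; cross terms: (0*-12 - 10*4)=-40, (10*18 - 28*-12)=516, (28*11 - 9*18)=146, (9*4 - 0*11)=36; twice the area = |658| = 658; area = 329; boundary points = 2 + 6 + 1 + 1 = 10; strictly interior points = area - boundary/2 + 1 = 325; answer 325

325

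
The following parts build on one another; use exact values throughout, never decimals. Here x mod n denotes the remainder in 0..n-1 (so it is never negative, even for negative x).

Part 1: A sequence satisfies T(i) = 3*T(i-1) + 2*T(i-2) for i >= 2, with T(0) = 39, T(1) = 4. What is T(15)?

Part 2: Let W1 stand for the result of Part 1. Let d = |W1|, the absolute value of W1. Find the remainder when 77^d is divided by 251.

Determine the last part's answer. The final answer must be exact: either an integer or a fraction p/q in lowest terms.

181

Part 1: T(2) = 3*(4) + 2*(39) = 90; iterating: T(2)=90, T(3)=278, T(4)=1014, T(5)=3598, T(6)=12822, T(7)=45662, T(8)=162630, T(9)=579214, T(10)=2062902, T(11)=7347134, T(12)=26167206, T(13)=93195886, T(14)=331922070, T(15)=1182157982; answer 1182157982
Part 2: W1 = 1182157982; d = 1182157982; squarings mod 251: 77^1=77, 77^2=156, 77^4=240, 77^8=121, 77^16=83, 77^32=112, 77^64=245, 77^128=36, 77^256=41, 77^512=175, 77^1024=3, 77^2048=9, 77^4096=81, 77^8192=35, 77^16384=221, 77^32768=147, 77^65536=23, 77^131072=27, 77^262144=227, 77^524288=74, 77^1048576=205, 77^2097152=108, 77^4194304=118, 77^8388608=119, 77^16777216=105, 77^33554432=232, 77^67108864=110, 77^134217728=52, 77^268435456=194, 77^536870912=237, 77^1073741824=196; 77^1182157982 = 77^2 * 77^4 * 77^8 * 77^16 * 77^128 * 77^1024 * 77^2048 * 77^16384 * 77^131072 * 77^262144 * 77^1048576 * 77^2097152 * 77^4194304 * 77^33554432 * 77^67108864 * 77^1073741824 = 181 (mod 251); answer 181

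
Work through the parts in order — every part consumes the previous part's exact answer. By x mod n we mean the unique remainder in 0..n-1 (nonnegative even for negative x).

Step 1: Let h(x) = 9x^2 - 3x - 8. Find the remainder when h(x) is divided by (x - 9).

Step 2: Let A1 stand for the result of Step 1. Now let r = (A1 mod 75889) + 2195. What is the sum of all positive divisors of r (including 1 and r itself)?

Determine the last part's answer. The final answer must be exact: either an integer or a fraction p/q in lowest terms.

4320

Step 1: remainder = value at the root: 9*(9)^2 - 3*(9)^1 - 8 = (729) + (-27) + (-8) = 694; answer 694
Step 2: A1 = 694; r = 2889; 2889 = 3^3 * 107; sigma = (1 + 3 + 9 + 27) * (1 + 107) = 40 * 108 = 4320; answer 4320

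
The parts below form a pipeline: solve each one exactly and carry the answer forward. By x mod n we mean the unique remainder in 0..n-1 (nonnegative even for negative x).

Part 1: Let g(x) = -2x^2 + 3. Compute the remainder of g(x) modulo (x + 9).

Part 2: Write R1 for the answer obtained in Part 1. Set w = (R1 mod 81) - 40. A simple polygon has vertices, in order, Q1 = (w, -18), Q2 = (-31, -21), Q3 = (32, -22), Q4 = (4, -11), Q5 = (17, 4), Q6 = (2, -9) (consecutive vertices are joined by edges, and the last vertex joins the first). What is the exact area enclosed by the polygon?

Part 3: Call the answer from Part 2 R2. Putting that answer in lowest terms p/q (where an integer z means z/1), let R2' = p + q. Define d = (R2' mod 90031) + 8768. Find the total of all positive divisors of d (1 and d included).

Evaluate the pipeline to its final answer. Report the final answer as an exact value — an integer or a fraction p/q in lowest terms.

19488

Part 1: remainder = value at the root: -2*(-9)^2 + 3 = (-162) + (3) = -159; answer -159
Part 2: R1 = -159; w = -37; cross terms: (-37*-21 - -31*-18)=219, (-31*-22 - 32*-21)=1354, (32*-11 - 4*-22)=-264, (4*4 - 17*-11)=203, (17*-9 - 2*4)=-161, (2*-18 - -37*-9)=-369; twice the area = |982| = 982; area = 491; answer 491
Part 3: R2 = 491; threaded value p + q = 492; d = 9260; 9260 = 2^2 * 5 * 463; sigma = (1 + 2 + 4) * (1 + 5) * (1 + 463) = 7 * 6 * 464 = 19488; answer 19488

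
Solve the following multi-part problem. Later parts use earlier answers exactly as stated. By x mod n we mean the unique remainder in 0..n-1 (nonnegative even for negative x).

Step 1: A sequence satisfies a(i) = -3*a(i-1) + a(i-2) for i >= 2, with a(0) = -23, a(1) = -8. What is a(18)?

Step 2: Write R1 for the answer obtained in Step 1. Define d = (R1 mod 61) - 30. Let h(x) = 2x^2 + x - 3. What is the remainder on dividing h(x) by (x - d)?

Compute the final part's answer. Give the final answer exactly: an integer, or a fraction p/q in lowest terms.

3

Step 1: a(2) = -3*(-8) + 1*(-23) = 1; iterating: a(2)=1, a(3)=-11, a(4)=34, a(5)=-113, a(6)=373, a(7)=-1232, a(8)=4069, a(9)=-13439, a(10)=44386, a(11)=-146597, a(12)=484177, a(13)=-1599128, a(14)=5281561, a(15)=-17443811, a(16)=57612994, a(17)=-190282793, a(18)=628461373; answer 628461373
Step 2: R1 = 628461373; d = -2; remainder = value at the root: 2*(-2)^2 + 1*(-2)^1 - 3 = (8) + (-2) + (-3) = 3; answer 3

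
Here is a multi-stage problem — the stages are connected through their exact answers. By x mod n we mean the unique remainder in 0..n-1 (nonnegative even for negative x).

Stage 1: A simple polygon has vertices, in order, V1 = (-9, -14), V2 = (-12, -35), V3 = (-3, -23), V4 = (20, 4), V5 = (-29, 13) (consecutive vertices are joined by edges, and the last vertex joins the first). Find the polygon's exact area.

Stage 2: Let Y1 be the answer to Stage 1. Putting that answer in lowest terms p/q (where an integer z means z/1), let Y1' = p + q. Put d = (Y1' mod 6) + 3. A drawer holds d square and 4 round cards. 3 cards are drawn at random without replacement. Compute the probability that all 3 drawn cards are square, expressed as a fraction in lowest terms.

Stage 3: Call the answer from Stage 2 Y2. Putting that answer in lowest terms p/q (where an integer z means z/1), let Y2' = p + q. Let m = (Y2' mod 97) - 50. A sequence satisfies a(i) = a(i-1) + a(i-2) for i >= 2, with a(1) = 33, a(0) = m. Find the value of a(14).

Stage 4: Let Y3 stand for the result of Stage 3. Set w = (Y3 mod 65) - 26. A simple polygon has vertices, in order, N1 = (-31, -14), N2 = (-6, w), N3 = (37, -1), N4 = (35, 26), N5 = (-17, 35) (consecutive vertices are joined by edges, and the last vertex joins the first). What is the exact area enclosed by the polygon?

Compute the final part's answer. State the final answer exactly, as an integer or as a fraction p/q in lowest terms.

Stage 1: cross terms: (-9*-35 - -12*-14)=147, (-12*-23 - -3*-35)=171, (-3*4 - 20*-23)=448, (20*13 - -29*4)=376, (-29*-14 - -9*13)=523; twice the area = |1665| = 1665; area = 1665/2; answer 1665/2
Stage 2: Y1 = 1665/2; threaded value p + q = 1667; d = 8; total draws C(12,3) = 220; favorable C(8,3) = 56; P = 14/55; answer 14/55
Stage 3: Y2 = 14/55; threaded value p + q = 69; m = 19; a(2) = 1*(33) + 1*(19) = 52; iterating: a(2)=52, a(3)=85, a(4)=137, a(5)=222, a(6)=359, a(7)=581, a(8)=940, a(9)=1521, a(10)=2461, a(11)=3982, a(12)=6443, a(13)=10425, a(14)=16868; answer 16868
Stage 4: Y3 = 16868; w = 7; cross terms: (-31*7 - -6*-14)=-301, (-6*-1 - 37*7)=-253, (37*26 - 35*-1)=997, (35*35 - -17*26)=1667, (-17*-14 - -31*35)=1323; twice the area = |3433| = 3433; area = 3433/2; answer 3433/2

3433/2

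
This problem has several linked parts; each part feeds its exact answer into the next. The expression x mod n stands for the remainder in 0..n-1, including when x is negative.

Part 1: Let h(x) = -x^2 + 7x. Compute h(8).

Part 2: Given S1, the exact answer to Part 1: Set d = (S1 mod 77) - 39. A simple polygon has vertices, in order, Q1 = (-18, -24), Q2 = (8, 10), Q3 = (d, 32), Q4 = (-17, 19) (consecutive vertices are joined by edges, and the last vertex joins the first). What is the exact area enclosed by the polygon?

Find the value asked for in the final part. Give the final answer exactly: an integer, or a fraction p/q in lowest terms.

Part 1: -1*(8)^2 + 7*(8)^1 = (-64) + (56) = -8; answer -8
Part 2: S1 = -8; d = 30; cross terms: (-18*10 - 8*-24)=12, (8*32 - 30*10)=-44, (30*19 - -17*32)=1114, (-17*-24 - -18*19)=750; twice the area = |1832| = 1832; area = 916; answer 916

916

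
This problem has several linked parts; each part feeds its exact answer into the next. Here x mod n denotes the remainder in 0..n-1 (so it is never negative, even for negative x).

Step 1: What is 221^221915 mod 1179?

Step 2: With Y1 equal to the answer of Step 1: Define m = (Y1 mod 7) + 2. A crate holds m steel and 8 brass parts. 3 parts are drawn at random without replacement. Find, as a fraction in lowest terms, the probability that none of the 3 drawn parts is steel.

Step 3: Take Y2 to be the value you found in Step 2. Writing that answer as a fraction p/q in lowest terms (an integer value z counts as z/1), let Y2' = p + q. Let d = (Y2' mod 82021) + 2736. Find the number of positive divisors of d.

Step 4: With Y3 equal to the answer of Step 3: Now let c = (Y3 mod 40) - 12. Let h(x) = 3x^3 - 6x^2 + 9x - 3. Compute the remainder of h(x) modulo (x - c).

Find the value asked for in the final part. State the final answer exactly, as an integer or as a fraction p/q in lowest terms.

-1995

Step 1: squarings mod 1179: 221^1=221, 221^2=502, 221^4=877, 221^8=421, 221^16=391, 221^32=790, 221^64=409, 221^128=1042, 221^256=1084, 221^512=772, 221^1024=589, 221^2048=295, 221^4096=958, 221^8192=502, 221^16384=877, 221^32768=421, 221^65536=391, 221^131072=790; 221^221915 = 221^1 * 221^2 * 221^8 * 221^16 * 221^64 * 221^128 * 221^512 * 221^8192 * 221^16384 * 221^65536 * 221^131072 = 461 (mod 1179); answer 461
Step 2: Y1 = 461; m = 8; total draws C(16,3) = 560; favorable C(8,3) = 56; P = 1/10; answer 1/10
Step 3: Y2 = 1/10; threaded value p + q = 11; d = 2747; 2747 = 41 * 67; number of divisors = (1+1) * (1+1) = 4; answer 4
Step 4: Y3 = 4; c = -8; remainder = value at the root: 3*(-8)^3 - 6*(-8)^2 + 9*(-8)^1 - 3 = (-1536) + (-384) + (-72) + (-3) = -1995; answer -1995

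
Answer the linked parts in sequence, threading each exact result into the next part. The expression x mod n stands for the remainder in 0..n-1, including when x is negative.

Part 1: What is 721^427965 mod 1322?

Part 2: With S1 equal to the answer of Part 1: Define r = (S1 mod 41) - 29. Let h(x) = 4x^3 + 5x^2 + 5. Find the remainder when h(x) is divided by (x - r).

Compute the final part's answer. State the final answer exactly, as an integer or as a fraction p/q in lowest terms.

Part 1: squarings mod 1322: 721^1=721, 721^2=295, 721^4=1095, 721^8=1293, 721^16=841, 721^32=11, 721^64=121, 721^128=99, 721^256=547, 721^512=437, 721^1024=601, 721^2048=295, 721^4096=1095, 721^8192=1293, 721^16384=841, 721^32768=11, 721^65536=121, 721^131072=99, 721^262144=547; 721^427965 = 721^1 * 721^4 * 721^8 * 721^16 * 721^32 * 721^128 * 721^256 * 721^512 * 721^1024 * 721^32768 * 721^131072 * 721^262144 = 49 (mod 1322); answer 49
Part 2: S1 = 49; r = -21; remainder = value at the root: 4*(-21)^3 + 5*(-21)^2 + 5 = (-37044) + (2205) + (5) = -34834; answer -34834

-34834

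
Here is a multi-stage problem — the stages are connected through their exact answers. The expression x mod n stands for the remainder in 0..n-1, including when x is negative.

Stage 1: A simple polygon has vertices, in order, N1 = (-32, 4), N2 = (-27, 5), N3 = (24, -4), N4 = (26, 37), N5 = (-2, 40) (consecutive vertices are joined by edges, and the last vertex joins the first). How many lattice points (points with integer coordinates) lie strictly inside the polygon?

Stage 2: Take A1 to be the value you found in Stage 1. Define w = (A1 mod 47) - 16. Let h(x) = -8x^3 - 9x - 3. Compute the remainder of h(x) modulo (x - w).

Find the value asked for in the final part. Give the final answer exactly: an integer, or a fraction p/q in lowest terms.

Stage 1: cross terms: (-32*5 - -27*4)=-52, (-27*-4 - 24*5)=-12, (24*37 - 26*-4)=992, (26*40 - -2*37)=1114, (-2*4 - -32*40)=1272; twice the area = |3314| = 3314; area = 1657; boundary points = 1 + 3 + 1 + 1 + 6 = 12; strictly interior points = area - boundary/2 + 1 = 1652; answer 1652
Stage 2: A1 = 1652; w = -9; remainder = value at the root: -8*(-9)^3 - 9*(-9)^1 - 3 = (5832) + (81) + (-3) = 5910; answer 5910

5910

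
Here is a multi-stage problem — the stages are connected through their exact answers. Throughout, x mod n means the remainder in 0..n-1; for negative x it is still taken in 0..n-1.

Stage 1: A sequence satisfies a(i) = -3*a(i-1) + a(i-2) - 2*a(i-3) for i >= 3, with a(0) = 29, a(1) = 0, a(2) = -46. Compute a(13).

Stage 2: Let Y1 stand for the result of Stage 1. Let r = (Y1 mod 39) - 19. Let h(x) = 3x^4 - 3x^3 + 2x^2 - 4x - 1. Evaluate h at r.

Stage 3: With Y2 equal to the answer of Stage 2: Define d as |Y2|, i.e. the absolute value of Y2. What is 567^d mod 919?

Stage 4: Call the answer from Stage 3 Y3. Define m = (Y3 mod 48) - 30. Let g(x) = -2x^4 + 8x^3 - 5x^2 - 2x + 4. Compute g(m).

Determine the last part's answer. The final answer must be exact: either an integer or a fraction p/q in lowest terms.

Stage 1: a(3) = -3*(-46) + 1*(0) - 2*(29) = 80; iterating: a(3)=80, a(4)=-286, a(5)=1030, a(6)=-3536, a(7)=12210, a(8)=-42226, a(9)=145960, a(10)=-504526, a(11)=1743990, a(12)=-6028416, a(13)=20838290; answer 20838290
Stage 2: Y1 = 20838290; r = -14; 3*(-14)^4 - 3*(-14)^3 + 2*(-14)^2 - 4*(-14)^1 - 1 = (115248) + (8232) + (392) + (56) + (-1) = 123927; answer 123927
Stage 3: Y2 = 123927; d = 123927; squarings mod 919: 567^1=567, 567^2=758, 567^4=189, 567^8=799, 567^16=615, 567^32=516, 567^64=665, 567^128=186, 567^256=593, 567^512=591, 567^1024=61, 567^2048=45, 567^4096=187, 567^8192=47, 567^16384=371, 567^32768=710, 567^65536=488; 567^123927 = 567^1 * 567^2 * 567^4 * 567^16 * 567^1024 * 567^8192 * 567^16384 * 567^32768 * 567^65536 = 3 (mod 919); answer 3
Stage 4: Y3 = 3; m = -27; -2*(-27)^4 + 8*(-27)^3 - 5*(-27)^2 - 2*(-27)^1 + 4 = (-1062882) + (-157464) + (-3645) + (54) + (4) = -1223933; answer -1223933

-1223933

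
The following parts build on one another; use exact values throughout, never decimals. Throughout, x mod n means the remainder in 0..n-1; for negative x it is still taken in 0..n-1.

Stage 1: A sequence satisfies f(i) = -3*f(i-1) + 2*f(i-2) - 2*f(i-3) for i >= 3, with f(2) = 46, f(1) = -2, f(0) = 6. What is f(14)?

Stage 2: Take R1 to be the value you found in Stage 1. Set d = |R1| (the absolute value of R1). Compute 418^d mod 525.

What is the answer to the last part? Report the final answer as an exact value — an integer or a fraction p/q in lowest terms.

Stage 1: f(3) = -3*(46) + 2*(-2) - 2*(6) = -154; iterating: f(3)=-154, f(4)=558, f(5)=-2074, f(6)=7646, f(7)=-28202, f(8)=104046, f(9)=-383834, f(10)=1415998, f(11)=-5223754, f(12)=19270926, f(13)=-71092282, f(14)=262266206; answer 262266206
Stage 2: R1 = 262266206; d = 262266206; squarings mod 525: 418^1=418, 418^2=424, 418^4=226, 418^8=151, 418^16=226, 418^32=151, 418^64=226, 418^128=151, 418^256=226, 418^512=151, 418^1024=226, 418^2048=151, 418^4096=226, 418^8192=151, 418^16384=226, 418^32768=151, 418^65536=226, 418^131072=151, 418^262144=226, 418^524288=151, 418^1048576=226, 418^2097152=151, 418^4194304=226, 418^8388608=151, 418^16777216=226, 418^33554432=151, 418^67108864=226, 418^134217728=151; 418^262266206 = 418^2 * 418^4 * 418^8 * 418^16 * 418^64 * 418^256 * 418^1024 * 418^2048 * 418^4096 * 418^16384 * 418^32768 * 418^65536 * 418^2097152 * 418^8388608 * 418^16777216 * 418^33554432 * 418^67108864 * 418^134217728 = 424 (mod 525); answer 424

424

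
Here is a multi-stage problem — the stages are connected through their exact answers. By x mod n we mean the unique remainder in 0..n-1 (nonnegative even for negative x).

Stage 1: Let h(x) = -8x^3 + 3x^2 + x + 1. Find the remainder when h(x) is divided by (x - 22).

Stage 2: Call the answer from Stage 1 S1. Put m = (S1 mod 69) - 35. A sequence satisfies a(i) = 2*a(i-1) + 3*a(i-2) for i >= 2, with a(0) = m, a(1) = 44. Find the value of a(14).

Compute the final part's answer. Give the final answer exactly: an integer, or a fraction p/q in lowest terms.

78918994

Stage 1: remainder = value at the root: -8*(22)^3 + 3*(22)^2 + 1*(22)^1 + 1 = (-85184) + (1452) + (22) + (1) = -83709; answer -83709
Stage 2: S1 = -83709; m = 22; a(2) = 2*(44) + 3*(22) = 154; iterating: a(2)=154, a(3)=440, a(4)=1342, a(5)=4004, a(6)=12034, a(7)=36080, a(8)=108262, a(9)=324764, a(10)=974314, a(11)=2922920, a(12)=8768782, a(13)=26306324, a(14)=78918994; answer 78918994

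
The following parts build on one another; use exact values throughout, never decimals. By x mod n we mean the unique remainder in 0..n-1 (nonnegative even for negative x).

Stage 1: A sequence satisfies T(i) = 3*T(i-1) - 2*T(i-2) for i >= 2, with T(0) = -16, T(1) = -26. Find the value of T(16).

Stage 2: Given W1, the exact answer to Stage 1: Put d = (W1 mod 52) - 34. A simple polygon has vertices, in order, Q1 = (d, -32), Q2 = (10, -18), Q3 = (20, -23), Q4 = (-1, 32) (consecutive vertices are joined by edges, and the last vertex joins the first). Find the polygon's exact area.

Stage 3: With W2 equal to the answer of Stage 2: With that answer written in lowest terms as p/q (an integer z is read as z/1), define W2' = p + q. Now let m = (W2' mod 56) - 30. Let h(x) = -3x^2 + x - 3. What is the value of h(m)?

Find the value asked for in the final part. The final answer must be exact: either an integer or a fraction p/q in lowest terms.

-7

Stage 1: T(2) = 3*(-26) - 2*(-16) = -46; iterating: T(2)=-46, T(3)=-86, T(4)=-166, T(5)=-326, T(6)=-646, T(7)=-1286, T(8)=-2566, T(9)=-5126, T(10)=-10246, T(11)=-20486, T(12)=-40966, T(13)=-81926, T(14)=-163846, T(15)=-327686, T(16)=-655366; answer -655366
Stage 2: W1 = -655366; d = 8; cross terms: (8*-18 - 10*-32)=176, (10*-23 - 20*-18)=130, (20*32 - -1*-23)=617, (-1*-32 - 8*32)=-224; twice the area = |699| = 699; area = 699/2; answer 699/2
Stage 3: W2 = 699/2; threaded value p + q = 701; m = -1; -3*(-1)^2 + 1*(-1)^1 - 3 = (-3) + (-1) + (-3) = -7; answer -7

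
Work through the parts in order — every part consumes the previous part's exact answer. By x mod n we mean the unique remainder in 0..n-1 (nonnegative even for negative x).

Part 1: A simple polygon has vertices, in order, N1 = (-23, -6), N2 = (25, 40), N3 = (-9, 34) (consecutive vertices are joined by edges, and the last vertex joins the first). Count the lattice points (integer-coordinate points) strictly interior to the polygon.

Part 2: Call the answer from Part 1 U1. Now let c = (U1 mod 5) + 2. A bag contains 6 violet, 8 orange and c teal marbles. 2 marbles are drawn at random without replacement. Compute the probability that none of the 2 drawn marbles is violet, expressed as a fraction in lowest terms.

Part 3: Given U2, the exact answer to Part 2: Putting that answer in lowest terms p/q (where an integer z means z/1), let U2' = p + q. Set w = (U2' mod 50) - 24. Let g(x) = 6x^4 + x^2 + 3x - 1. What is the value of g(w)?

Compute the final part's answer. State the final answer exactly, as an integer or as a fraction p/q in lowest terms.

501465

Part 1: cross terms: (-23*40 - 25*-6)=-770, (25*34 - -9*40)=1210, (-9*-6 - -23*34)=836; twice the area = |1276| = 1276; area = 638; boundary points = 2 + 2 + 2 = 6; strictly interior points = area - boundary/2 + 1 = 636; answer 636
Part 2: U1 = 636; c = 3; total draws C(17,2) = 136; favorable C(11,2) = 55; P = 55/136; answer 55/136
Part 3: U2 = 55/136; threaded value p + q = 191; w = 17; 6*(17)^4 + 1*(17)^2 + 3*(17)^1 - 1 = (501126) + (289) + (51) + (-1) = 501465; answer 501465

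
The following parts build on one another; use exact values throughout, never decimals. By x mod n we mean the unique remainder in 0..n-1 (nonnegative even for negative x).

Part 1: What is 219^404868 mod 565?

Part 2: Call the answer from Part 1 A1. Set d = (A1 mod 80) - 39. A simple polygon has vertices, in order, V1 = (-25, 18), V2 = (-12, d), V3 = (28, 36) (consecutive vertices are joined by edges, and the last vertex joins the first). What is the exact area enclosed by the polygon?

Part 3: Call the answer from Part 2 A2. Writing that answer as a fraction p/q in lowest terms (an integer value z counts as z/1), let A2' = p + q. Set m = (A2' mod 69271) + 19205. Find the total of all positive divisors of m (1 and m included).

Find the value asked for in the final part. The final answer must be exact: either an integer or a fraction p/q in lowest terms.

Part 1: squarings mod 565: 219^1=219, 219^2=501, 219^4=141, 219^8=106, 219^16=501, 219^32=141, 219^64=106, 219^128=501, 219^256=141, 219^512=106, 219^1024=501, 219^2048=141, 219^4096=106, 219^8192=501, 219^16384=141, 219^32768=106, 219^65536=501, 219^131072=141, 219^262144=106; 219^404868 = 219^4 * 219^128 * 219^256 * 219^1024 * 219^2048 * 219^8192 * 219^131072 * 219^262144 = 501 (mod 565); answer 501
Part 2: A1 = 501; d = -18; cross terms: (-25*-18 - -12*18)=666, (-12*36 - 28*-18)=72, (28*18 - -25*36)=1404; twice the area = |2142| = 2142; area = 1071; answer 1071
Part 3: A2 = 1071; threaded value p + q = 1072; m = 20277; 20277 = 3^3 * 751; sigma = (1 + 3 + 9 + 27) * (1 + 751) = 40 * 752 = 30080; answer 30080

30080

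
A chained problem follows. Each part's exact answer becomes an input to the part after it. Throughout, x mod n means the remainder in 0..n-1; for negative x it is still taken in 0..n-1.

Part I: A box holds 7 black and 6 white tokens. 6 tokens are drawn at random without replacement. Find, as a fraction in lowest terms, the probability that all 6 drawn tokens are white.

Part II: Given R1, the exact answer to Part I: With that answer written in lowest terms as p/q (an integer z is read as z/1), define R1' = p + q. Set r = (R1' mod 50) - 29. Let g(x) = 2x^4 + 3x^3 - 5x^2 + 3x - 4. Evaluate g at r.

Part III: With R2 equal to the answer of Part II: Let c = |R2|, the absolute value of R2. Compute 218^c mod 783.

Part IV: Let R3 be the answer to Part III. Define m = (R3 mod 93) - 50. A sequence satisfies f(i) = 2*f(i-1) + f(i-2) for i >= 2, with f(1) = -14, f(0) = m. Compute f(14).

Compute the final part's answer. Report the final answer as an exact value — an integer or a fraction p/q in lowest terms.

Part I: total draws C(13,6) = 1716; favorable C(6,6) = 1; P = 1/1716; answer 1/1716
Part II: R1 = 1/1716; threaded value p + q = 1717; r = -12; 2*(-12)^4 + 3*(-12)^3 - 5*(-12)^2 + 3*(-12)^1 - 4 = (41472) + (-5184) + (-720) + (-36) + (-4) = 35528; answer 35528
Part III: R2 = 35528; c = 35528; squarings mod 783: 218^1=218, 218^2=544, 218^4=745, 218^8=661, 218^16=7, 218^32=49, 218^64=52, 218^128=355, 218^256=745, 218^512=661, 218^1024=7, 218^2048=49, 218^4096=52, 218^8192=355, 218^16384=745, 218^32768=661; 218^35528 = 218^8 * 218^64 * 218^128 * 218^512 * 218^2048 * 218^32768 = 103 (mod 783); answer 103
Part IV: R3 = 103; m = -40; f(2) = 2*(-14) + 1*(-40) = -68; iterating: f(2)=-68, f(3)=-150, f(4)=-368, f(5)=-886, f(6)=-2140, f(7)=-5166, f(8)=-12472, f(9)=-30110, f(10)=-72692, f(11)=-175494, f(12)=-423680, f(13)=-1022854, f(14)=-2469388; answer -2469388

-2469388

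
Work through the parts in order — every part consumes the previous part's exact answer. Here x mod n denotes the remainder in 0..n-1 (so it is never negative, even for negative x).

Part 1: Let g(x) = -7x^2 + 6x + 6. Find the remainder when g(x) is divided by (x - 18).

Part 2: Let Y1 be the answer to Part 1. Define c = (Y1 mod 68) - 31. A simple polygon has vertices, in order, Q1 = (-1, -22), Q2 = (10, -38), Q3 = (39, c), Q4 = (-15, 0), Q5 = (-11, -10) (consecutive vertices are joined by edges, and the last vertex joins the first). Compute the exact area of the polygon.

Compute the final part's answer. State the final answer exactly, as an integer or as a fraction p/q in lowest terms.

Part 1: remainder = value at the root: -7*(18)^2 + 6*(18)^1 + 6 = (-2268) + (108) + (6) = -2154; answer -2154
Part 2: Y1 = -2154; c = -9; cross terms: (-1*-38 - 10*-22)=258, (10*-9 - 39*-38)=1392, (39*0 - -15*-9)=-135, (-15*-10 - -11*0)=150, (-11*-22 - -1*-10)=232; twice the area = |1897| = 1897; area = 1897/2; answer 1897/2

1897/2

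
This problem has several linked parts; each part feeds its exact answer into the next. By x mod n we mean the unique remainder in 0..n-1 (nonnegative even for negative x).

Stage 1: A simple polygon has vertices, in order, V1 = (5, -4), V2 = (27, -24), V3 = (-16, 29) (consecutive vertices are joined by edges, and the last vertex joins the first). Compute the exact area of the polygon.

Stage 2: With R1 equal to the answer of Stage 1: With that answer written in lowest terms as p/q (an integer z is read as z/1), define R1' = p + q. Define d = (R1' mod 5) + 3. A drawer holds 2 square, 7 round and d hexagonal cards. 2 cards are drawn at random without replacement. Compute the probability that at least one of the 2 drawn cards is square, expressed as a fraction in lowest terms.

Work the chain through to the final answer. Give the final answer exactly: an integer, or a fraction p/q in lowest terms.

29/120

Stage 1: cross terms: (5*-24 - 27*-4)=-12, (27*29 - -16*-24)=399, (-16*-4 - 5*29)=-81; twice the area = |306| = 306; area = 153; answer 153
Stage 2: R1 = 153; threaded value p + q = 154; d = 7; total draws C(16,2) = 120; complement C(14,2) = 91; favorable 120 - 91 = 29; P = 29/120; answer 29/120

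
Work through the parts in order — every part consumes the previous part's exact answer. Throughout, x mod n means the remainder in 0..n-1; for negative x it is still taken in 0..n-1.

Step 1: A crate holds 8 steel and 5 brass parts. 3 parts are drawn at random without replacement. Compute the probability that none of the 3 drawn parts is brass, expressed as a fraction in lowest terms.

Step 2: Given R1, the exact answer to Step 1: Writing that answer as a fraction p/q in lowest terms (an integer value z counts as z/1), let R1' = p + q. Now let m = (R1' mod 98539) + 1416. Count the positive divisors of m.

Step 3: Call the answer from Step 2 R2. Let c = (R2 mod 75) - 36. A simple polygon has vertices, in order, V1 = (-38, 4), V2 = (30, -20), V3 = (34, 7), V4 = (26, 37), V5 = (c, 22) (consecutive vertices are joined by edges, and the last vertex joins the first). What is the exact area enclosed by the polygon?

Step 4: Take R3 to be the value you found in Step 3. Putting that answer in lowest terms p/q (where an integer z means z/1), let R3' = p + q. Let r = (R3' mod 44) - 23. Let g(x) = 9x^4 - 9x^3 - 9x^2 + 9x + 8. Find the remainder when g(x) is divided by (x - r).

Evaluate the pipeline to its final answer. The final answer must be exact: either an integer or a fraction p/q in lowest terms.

550808

Step 1: total draws C(13,3) = 286; favorable C(8,3) = 56; P = 28/143; answer 28/143
Step 2: R1 = 28/143; threaded value p + q = 171; m = 1587; 1587 = 3 * 23^2; number of divisors = (1+1) * (2+1) = 6; answer 6
Step 3: R2 = 6; c = -30; cross terms: (-38*-20 - 30*4)=640, (30*7 - 34*-20)=890, (34*37 - 26*7)=1076, (26*22 - -30*37)=1682, (-30*4 - -38*22)=716; twice the area = |5004| = 5004; area = 2502; answer 2502
Step 4: R3 = 2502; threaded value p + q = 2503; r = 16; remainder = value at the root: 9*(16)^4 - 9*(16)^3 - 9*(16)^2 + 9*(16)^1 + 8 = (589824) + (-36864) + (-2304) + (144) + (8) = 550808; answer 550808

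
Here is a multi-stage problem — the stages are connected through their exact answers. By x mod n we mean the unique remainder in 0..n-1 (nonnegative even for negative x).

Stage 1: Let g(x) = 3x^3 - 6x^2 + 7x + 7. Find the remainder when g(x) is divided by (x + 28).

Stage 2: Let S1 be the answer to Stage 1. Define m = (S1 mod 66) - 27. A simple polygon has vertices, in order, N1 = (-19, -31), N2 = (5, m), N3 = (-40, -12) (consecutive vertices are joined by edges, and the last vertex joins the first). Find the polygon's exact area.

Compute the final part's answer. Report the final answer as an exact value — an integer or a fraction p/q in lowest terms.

603/2

Stage 1: remainder = value at the root: 3*(-28)^3 - 6*(-28)^2 + 7*(-28)^1 + 7 = (-65856) + (-4704) + (-196) + (7) = -70749; answer -70749
Stage 2: S1 = -70749; m = -24; cross terms: (-19*-24 - 5*-31)=611, (5*-12 - -40*-24)=-1020, (-40*-31 - -19*-12)=1012; twice the area = |603| = 603; area = 603/2; answer 603/2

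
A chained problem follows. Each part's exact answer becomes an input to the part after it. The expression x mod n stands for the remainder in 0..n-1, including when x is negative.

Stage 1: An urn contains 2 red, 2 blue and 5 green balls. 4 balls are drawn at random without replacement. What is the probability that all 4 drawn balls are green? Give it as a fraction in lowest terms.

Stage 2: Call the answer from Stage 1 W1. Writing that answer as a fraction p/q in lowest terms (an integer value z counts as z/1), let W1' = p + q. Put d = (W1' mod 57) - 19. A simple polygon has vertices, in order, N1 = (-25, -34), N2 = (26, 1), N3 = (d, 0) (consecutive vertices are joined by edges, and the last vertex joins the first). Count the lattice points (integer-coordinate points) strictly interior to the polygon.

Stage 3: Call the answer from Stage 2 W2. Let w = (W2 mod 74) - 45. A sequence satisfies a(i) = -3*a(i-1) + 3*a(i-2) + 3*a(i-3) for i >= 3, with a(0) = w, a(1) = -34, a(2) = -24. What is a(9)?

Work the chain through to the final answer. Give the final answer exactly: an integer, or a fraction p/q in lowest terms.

-123390

Stage 1: total draws C(9,4) = 126; favorable C(5,4) = 5; P = 5/126; answer 5/126
Stage 2: W1 = 5/126; threaded value p + q = 131; d = -2; cross terms: (-25*1 - 26*-34)=859, (26*0 - -2*1)=2, (-2*-34 - -25*0)=68; twice the area = |929| = 929; area = 929/2; boundary points = 1 + 1 + 1 = 3; strictly interior points = area - boundary/2 + 1 = 464; answer 464
Stage 3: W2 = 464; w = -25; a(3) = -3*(-24) + 3*(-34) + 3*(-25) = -105; iterating: a(3)=-105, a(4)=141, a(5)=-810, a(6)=2538, a(7)=-9621, a(8)=34047, a(9)=-123390; answer -123390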